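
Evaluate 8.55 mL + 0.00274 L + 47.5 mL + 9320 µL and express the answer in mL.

In mL:
  8.55 mL → 8.55
  0.00274 L = 0.00274e3 mL = 2.74
  47.5 mL → 47.5
  9320 µL = 9320e-3 mL = 9.32
Sum: 8.55 + 2.74 + 47.5 + 9.32 = 68.11

68.11 mL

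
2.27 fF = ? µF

femto = 10^-15, micro = 10^-6; factor is 10^-9.
2.27 × 10^-9 = 0.00000000227

0.00000000227 µF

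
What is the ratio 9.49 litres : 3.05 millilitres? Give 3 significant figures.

(9.49) / (3.05 × 10^-3) = 3.111 × 10^3

3110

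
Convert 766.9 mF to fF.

766900000000000 fF

milli = 1e-3, femto = 1e-15; factor is 1e12.
766.9 × 1e12 = 766900000000000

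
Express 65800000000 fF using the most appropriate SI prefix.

= 65.8 × 10⁻⁶ F; 10⁻⁶ is micro.

65.8 µF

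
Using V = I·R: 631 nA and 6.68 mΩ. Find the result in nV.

4.21508 nV

631 × 10^-9 × 6.68 × 10^-3 = 4215.08 × 10^-12 V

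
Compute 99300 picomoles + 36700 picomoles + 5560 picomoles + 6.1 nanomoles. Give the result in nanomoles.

147.66 nanomoles

In nanomoles:
  99300 picomoles = 99300 × 10⁻³ nanomoles = 99.3
  36700 picomoles = 36700 × 10⁻³ nanomoles = 36.7
  5560 picomoles = 5560 × 10⁻³ nanomoles = 5.56
  6.1 nanomoles → 6.1
Sum: 99.3 + 36.7 + 5.56 + 6.1 = 147.66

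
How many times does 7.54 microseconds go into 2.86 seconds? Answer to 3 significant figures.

(2.86) / (7.54 × 10^-6) = 0.3793 × 10^6

379000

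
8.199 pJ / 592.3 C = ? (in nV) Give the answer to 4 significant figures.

(8.199 × 10⁻¹²) / (592.3) = 0.0138426 × 10⁻¹² V

0.00001384 nV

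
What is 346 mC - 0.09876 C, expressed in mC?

In mC:
  346 mC → 346
  0.09876 C = 0.09876 × 10^3 mC = 98.76
Difference: 346 - 98.76 = 247.24

247.24 mC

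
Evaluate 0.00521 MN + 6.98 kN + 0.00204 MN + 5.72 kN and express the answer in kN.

19.95 kN

In kN:
  0.00521 MN = 0.00521e3 kN = 5.21
  6.98 kN → 6.98
  0.00204 MN = 0.00204e3 kN = 2.04
  5.72 kN → 5.72
Sum: 5.21 + 6.98 + 2.04 + 5.72 = 19.95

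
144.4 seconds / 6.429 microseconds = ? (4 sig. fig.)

22460000

(144.4) / (6.429 × 10^-6) = 22.461 × 10^6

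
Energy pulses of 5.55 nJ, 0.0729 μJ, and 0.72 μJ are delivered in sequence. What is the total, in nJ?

798.45 nJ

In nJ:
  5.55 nJ → 5.55
  0.0729 μJ = 0.0729 × 10³ nJ = 72.9
  0.72 μJ = 0.72 × 10³ nJ = 720
Sum: 5.55 + 72.9 + 720 = 798.45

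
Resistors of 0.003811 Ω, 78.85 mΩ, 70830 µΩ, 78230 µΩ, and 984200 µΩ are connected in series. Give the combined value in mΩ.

1215.921 mΩ

In mΩ:
  0.003811 Ω = 0.003811 × 10³ mΩ = 3.811
  78.85 mΩ → 78.85
  70830 µΩ = 70830 × 10⁻³ mΩ = 70.83
  78230 µΩ = 78230 × 10⁻³ mΩ = 78.23
  984200 µΩ = 984200 × 10⁻³ mΩ = 984.2
Sum: 3.811 + 78.85 + 70.83 + 78.23 + 984.2 = 1215.921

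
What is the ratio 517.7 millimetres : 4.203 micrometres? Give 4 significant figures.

123200

(517.7e-3) / (4.203e-6) = 123.17e3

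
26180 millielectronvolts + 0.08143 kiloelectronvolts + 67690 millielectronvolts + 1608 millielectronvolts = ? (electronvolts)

In electronvolts:
  26180 millielectronvolts = 26180e-3 electronvolts = 26.18
  0.08143 kiloelectronvolts = 0.08143e3 electronvolts = 81.43
  67690 millielectronvolts = 67690e-3 electronvolts = 67.69
  1608 millielectronvolts = 1608e-3 electronvolts = 1.608
Sum: 26.18 + 81.43 + 67.69 + 1.608 = 176.908

176.908 electronvolts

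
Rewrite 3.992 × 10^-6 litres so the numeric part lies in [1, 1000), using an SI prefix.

3.992 microlitres

= 3.992 × 10^-6 litres; 10^-6 is micro.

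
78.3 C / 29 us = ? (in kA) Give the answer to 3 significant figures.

(78.3) / (29 × 10⁻⁶) = 2.7 × 10⁶ A

2700 kA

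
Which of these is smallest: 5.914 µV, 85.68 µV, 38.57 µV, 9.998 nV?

5.914 µV = 0.000005914 V
85.68 µV = 0.00008568 V
38.57 µV = 0.00003857 V
9.998 nV = 0.000000009998 V

9.998 nV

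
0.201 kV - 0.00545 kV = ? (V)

In V:
  0.201 kV = 0.201 × 10^3 V = 201
  0.00545 kV = 0.00545 × 10^3 V = 5.45
Difference: 201 - 5.45 = 195.55

195.55 V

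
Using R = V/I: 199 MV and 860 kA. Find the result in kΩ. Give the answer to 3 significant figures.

0.231 kΩ

(199 × 10^6) / (860 × 10^3) = 0.2314 × 10^3 Ω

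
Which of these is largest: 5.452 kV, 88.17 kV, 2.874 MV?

5.452 kV = 5452 V
88.17 kV = 88170 V
2.874 MV = 2874000 V

2.874 MV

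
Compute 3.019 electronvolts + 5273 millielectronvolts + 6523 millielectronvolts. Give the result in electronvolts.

In electronvolts:
  3.019 electronvolts → 3.019
  5273 millielectronvolts = 5273 × 10^-3 electronvolts = 5.273
  6523 millielectronvolts = 6523 × 10^-3 electronvolts = 6.523
Sum: 3.019 + 5.273 + 6.523 = 14.815

14.815 electronvolts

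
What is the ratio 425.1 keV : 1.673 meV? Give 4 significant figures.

254100000

(425.1 × 10³) / (1.673 × 10⁻³) = 254.09 × 10⁶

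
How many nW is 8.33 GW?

giga = 10⁹, nano = 10⁻⁹; factor is 10¹⁸.
8.33 × 10¹⁸ = 8330000000000000000

8330000000000000000 nW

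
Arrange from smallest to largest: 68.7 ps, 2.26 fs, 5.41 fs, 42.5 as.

42.5 as < 2.26 fs < 5.41 fs < 68.7 ps

68.7 ps = 0.0000000000687 s
2.26 fs = 0.00000000000000226 s
5.41 fs = 0.00000000000000541 s
42.5 as = 0.0000000000000000425 s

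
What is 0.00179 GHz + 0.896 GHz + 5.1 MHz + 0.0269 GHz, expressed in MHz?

In MHz:
  0.00179 GHz = 0.00179e3 MHz = 1.79
  0.896 GHz = 0.896e3 MHz = 896
  5.1 MHz → 5.1
  0.0269 GHz = 0.0269e3 MHz = 26.9
Sum: 1.79 + 896 + 5.1 + 26.9 = 929.79

929.79 MHz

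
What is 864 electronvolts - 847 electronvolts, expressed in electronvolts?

In electronvolts:
  864 electronvolts → 864
  847 electronvolts → 847
Difference: 864 - 847 = 17

17 electronvolts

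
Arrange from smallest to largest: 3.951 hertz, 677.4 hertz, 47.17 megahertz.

3.951 hertz < 677.4 hertz < 47.17 megahertz

3.951 hertz = 3.951 hertz
677.4 hertz = 677.4 hertz
47.17 megahertz = 47170000 hertz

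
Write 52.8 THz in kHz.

52800000000 kHz

tera = 10¹², kilo = 10³; factor is 10⁹.
52.8 × 10⁹ = 52800000000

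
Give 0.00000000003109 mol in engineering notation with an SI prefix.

= 31.09 × 10^-12 mol; 10^-12 is pico.

31.09 pmol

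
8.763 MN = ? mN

8763000000 mN

mega = 1e6, milli = 1e-3; factor is 1e9.
8.763 × 1e9 = 8763000000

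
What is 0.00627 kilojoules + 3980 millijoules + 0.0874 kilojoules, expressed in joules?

In joules:
  0.00627 kilojoules = 0.00627e3 joules = 6.27
  3980 millijoules = 3980e-3 joules = 3.98
  0.0874 kilojoules = 0.0874e3 joules = 87.4
Sum: 6.27 + 3.98 + 87.4 = 97.65

97.65 joules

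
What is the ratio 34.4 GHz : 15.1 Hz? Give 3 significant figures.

2280000000

(34.4 × 10^9) / (15.1) = 2.278 × 10^9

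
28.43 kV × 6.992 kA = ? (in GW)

0.19878256 GW

28.43 × 10³ × 6.992 × 10³ = 198.78256 × 10⁶ W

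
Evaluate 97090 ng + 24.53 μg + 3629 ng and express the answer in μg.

In μg:
  97090 ng = 97090e-3 μg = 97.09
  24.53 μg → 24.53
  3629 ng = 3629e-3 μg = 3.629
Sum: 97.09 + 24.53 + 3.629 = 125.249

125.249 μg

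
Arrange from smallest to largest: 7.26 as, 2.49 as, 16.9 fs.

2.49 as < 7.26 as < 16.9 fs

7.26 as = 0.00000000000000000726 s
2.49 as = 0.00000000000000000249 s
16.9 fs = 0.0000000000000169 s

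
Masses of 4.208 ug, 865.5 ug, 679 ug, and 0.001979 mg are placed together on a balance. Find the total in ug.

1550.687 ug

In ug:
  4.208 ug → 4.208
  865.5 ug → 865.5
  679 ug → 679
  0.001979 mg = 0.001979 × 10^3 ug = 1.979
Sum: 4.208 + 865.5 + 679 + 1.979 = 1550.687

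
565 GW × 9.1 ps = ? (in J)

565e9 × 9.1e-12 = 5141.5e-3 J

5.1415 J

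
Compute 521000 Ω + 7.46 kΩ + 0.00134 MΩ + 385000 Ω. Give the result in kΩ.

914.8 kΩ

In kΩ:
  521000 Ω = 521000 × 10^-3 kΩ = 521
  7.46 kΩ → 7.46
  0.00134 MΩ = 0.00134 × 10^3 kΩ = 1.34
  385000 Ω = 385000 × 10^-3 kΩ = 385
Sum: 521 + 7.46 + 1.34 + 385 = 914.8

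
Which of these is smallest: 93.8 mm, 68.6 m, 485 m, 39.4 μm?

39.4 μm

93.8 mm = 0.0938 m
68.6 m = 68.6 m
485 m = 485 m
39.4 μm = 0.0000394 m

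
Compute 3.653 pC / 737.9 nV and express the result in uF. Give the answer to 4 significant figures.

(3.653e-12) / (737.9e-9) = 0.00495054e-3 F

4.951 uF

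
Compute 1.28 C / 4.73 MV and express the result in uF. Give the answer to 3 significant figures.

(1.28) / (4.73e6) = 0.27061e-6 F

0.271 uF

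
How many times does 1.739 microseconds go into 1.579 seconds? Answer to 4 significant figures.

(1.579) / (1.739e-6) = 0.90799e6

908000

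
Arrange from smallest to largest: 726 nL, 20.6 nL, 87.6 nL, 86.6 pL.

86.6 pL < 20.6 nL < 87.6 nL < 726 nL

726 nL = 0.000000726 L
20.6 nL = 0.0000000206 L
87.6 nL = 0.0000000876 L
86.6 pL = 0.0000000000866 L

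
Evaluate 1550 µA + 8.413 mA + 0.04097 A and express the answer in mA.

50.933 mA

In mA:
  1550 µA = 1550 × 10⁻³ mA = 1.55
  8.413 mA → 8.413
  0.04097 A = 0.04097 × 10³ mA = 40.97
Sum: 1.55 + 8.413 + 40.97 = 50.933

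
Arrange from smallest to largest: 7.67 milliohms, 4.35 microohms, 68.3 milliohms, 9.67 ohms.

4.35 microohms < 7.67 milliohms < 68.3 milliohms < 9.67 ohms

7.67 milliohms = 0.00767 ohms
4.35 microohms = 0.00000435 ohms
68.3 milliohms = 0.0683 ohms
9.67 ohms = 9.67 ohms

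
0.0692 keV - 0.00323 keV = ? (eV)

In eV:
  0.0692 keV = 0.0692 × 10^3 eV = 69.2
  0.00323 keV = 0.00323 × 10^3 eV = 3.23
Difference: 69.2 - 3.23 = 65.97

65.97 eV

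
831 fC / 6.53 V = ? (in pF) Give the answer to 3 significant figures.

0.127 pF

(831 × 10^-15) / (6.53) = 127.26 × 10^-15 F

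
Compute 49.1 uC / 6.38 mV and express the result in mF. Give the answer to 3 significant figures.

7.70 mF

(49.1 × 10^-6) / (6.38 × 10^-3) = 7.6959 × 10^-3 F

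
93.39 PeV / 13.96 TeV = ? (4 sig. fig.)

6690

(93.39 × 10^15) / (13.96 × 10^12) = 6.6898 × 10^3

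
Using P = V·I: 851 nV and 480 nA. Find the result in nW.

0.00040848 nW

851e-9 × 480e-9 = 408480e-18 W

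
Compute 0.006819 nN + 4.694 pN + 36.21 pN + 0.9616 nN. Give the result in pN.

In pN:
  0.006819 nN = 0.006819e3 pN = 6.819
  4.694 pN → 4.694
  36.21 pN → 36.21
  0.9616 nN = 0.9616e3 pN = 961.6
Sum: 6.819 + 4.694 + 36.21 + 961.6 = 1009.323

1009.323 pN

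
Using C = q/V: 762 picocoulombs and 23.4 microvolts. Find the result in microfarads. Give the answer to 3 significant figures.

(762 × 10⁻¹²) / (23.4 × 10⁻⁶) = 32.564 × 10⁻⁶ F

32.6 microfarads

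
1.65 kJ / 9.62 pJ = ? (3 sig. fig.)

(1.65 × 10³) / (9.62 × 10⁻¹²) = 0.1715 × 10¹⁵

172000000000000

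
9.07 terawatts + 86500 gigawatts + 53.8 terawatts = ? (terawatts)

In terawatts:
  9.07 terawatts → 9.07
  86500 gigawatts = 86500 × 10⁻³ terawatts = 86.5
  53.8 terawatts → 53.8
Sum: 9.07 + 86.5 + 53.8 = 149.37

149.37 terawatts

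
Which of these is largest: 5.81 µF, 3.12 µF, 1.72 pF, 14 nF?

5.81 µF

5.81 µF = 0.00000581 F
3.12 µF = 0.00000312 F
1.72 pF = 0.00000000000172 F
14 nF = 0.000000014 F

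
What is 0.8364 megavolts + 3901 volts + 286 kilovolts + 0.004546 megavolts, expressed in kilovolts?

1130.847 kilovolts

In kilovolts:
  0.8364 megavolts = 0.8364 × 10^3 kilovolts = 836.4
  3901 volts = 3901 × 10^-3 kilovolts = 3.901
  286 kilovolts → 286
  0.004546 megavolts = 0.004546 × 10^3 kilovolts = 4.546
Sum: 836.4 + 3.901 + 286 + 4.546 = 1130.847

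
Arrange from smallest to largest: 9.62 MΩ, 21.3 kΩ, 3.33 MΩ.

9.62 MΩ = 9620000 Ω
21.3 kΩ = 21300 Ω
3.33 MΩ = 3330000 Ω

21.3 kΩ < 3.33 MΩ < 9.62 MΩ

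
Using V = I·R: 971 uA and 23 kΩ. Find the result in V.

971 × 10^-6 × 23 × 10^3 = 22333 × 10^-3 V

22.333 V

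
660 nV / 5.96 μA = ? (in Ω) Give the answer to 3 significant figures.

(660 × 10^-9) / (5.96 × 10^-6) = 110.74 × 10^-3 Ω

0.111 Ω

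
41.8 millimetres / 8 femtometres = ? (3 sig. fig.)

5220000000000

(41.8e-3) / (8e-15) = 5.225e12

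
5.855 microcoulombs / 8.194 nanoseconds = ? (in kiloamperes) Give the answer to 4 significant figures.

0.7145 kiloamperes

(5.855 × 10⁻⁶) / (8.194 × 10⁻⁹) = 0.714547 × 10³ A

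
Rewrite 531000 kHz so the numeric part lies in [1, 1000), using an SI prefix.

531 MHz

= 531 × 10⁶ Hz; 10⁶ is mega.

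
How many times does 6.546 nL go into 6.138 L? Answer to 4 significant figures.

937700000

(6.138) / (6.546e-9) = 0.93767e9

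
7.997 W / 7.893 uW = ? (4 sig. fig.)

1013000

(7.997) / (7.893 × 10^-6) = 1.0132 × 10^6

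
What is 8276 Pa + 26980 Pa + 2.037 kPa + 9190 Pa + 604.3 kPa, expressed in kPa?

650.783 kPa

In kPa:
  8276 Pa = 8276 × 10⁻³ kPa = 8.276
  26980 Pa = 26980 × 10⁻³ kPa = 26.98
  2.037 kPa → 2.037
  9190 Pa = 9190 × 10⁻³ kPa = 9.19
  604.3 kPa → 604.3
Sum: 8.276 + 26.98 + 2.037 + 9.19 + 604.3 = 650.783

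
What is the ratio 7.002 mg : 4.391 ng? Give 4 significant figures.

(7.002 × 10^-3) / (4.391 × 10^-9) = 1.5946 × 10^6

1595000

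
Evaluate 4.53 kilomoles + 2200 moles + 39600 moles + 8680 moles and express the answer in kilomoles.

In kilomoles:
  4.53 kilomoles → 4.53
  2200 moles = 2200 × 10⁻³ kilomoles = 2.2
  39600 moles = 39600 × 10⁻³ kilomoles = 39.6
  8680 moles = 8680 × 10⁻³ kilomoles = 8.68
Sum: 4.53 + 2.2 + 39.6 + 8.68 = 55.01

55.01 kilomoles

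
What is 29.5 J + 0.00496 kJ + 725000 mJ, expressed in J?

In J:
  29.5 J → 29.5
  0.00496 kJ = 0.00496 × 10³ J = 4.96
  725000 mJ = 725000 × 10⁻³ J = 725
Sum: 29.5 + 4.96 + 725 = 759.46

759.46 J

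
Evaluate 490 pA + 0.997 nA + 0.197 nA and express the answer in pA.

In pA:
  490 pA → 490
  0.997 nA = 0.997 × 10^3 pA = 997
  0.197 nA = 0.197 × 10^3 pA = 197
Sum: 490 + 997 + 197 = 1684

1684 pA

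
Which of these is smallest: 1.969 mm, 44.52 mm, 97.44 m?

1.969 mm = 0.001969 m
44.52 mm = 0.04452 m
97.44 m = 97.44 m

1.969 mm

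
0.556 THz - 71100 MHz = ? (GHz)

In GHz:
  0.556 THz = 0.556 × 10^3 GHz = 556
  71100 MHz = 71100 × 10^-3 GHz = 71.1
Difference: 556 - 71.1 = 484.9

484.9 GHz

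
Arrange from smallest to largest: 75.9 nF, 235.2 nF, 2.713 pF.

75.9 nF = 0.0000000759 F
235.2 nF = 0.0000002352 F
2.713 pF = 0.000000000002713 F

2.713 pF < 75.9 nF < 235.2 nF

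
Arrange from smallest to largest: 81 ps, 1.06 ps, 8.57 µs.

81 ps = 0.000000000081 s
1.06 ps = 0.00000000000106 s
8.57 µs = 0.00000857 s

1.06 ps < 81 ps < 8.57 µs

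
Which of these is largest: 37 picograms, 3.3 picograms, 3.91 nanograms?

37 picograms = 0.000000000037 grams
3.3 picograms = 0.0000000000033 grams
3.91 nanograms = 0.00000000391 grams

3.91 nanograms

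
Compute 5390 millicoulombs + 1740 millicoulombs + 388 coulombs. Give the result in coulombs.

In coulombs:
  5390 millicoulombs = 5390 × 10⁻³ coulombs = 5.39
  1740 millicoulombs = 1740 × 10⁻³ coulombs = 1.74
  388 coulombs → 388
Sum: 5.39 + 1.74 + 388 = 395.13

395.13 coulombs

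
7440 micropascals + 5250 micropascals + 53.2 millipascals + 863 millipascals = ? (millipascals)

928.89 millipascals

In millipascals:
  7440 micropascals = 7440 × 10⁻³ millipascals = 7.44
  5250 micropascals = 5250 × 10⁻³ millipascals = 5.25
  53.2 millipascals → 53.2
  863 millipascals → 863
Sum: 7.44 + 5.25 + 53.2 + 863 = 928.89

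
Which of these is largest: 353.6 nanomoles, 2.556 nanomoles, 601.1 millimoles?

353.6 nanomoles = 0.0000003536 moles
2.556 nanomoles = 0.000000002556 moles
601.1 millimoles = 0.6011 moles

601.1 millimoles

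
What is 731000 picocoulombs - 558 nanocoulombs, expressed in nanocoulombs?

173 nanocoulombs

In nanocoulombs:
  731000 picocoulombs = 731000e-3 nanocoulombs = 731
  558 nanocoulombs → 558
Difference: 731 - 558 = 173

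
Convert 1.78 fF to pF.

femto = 10^-15, pico = 10^-12; factor is 10^-3.
1.78 × 10^-3 = 0.00178

0.00178 pF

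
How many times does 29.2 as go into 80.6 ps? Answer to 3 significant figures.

(80.6e-12) / (29.2e-18) = 2.76e6

2760000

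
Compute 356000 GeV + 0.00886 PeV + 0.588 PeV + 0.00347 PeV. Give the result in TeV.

956.33 TeV

In TeV:
  356000 GeV = 356000 × 10⁻³ TeV = 356
  0.00886 PeV = 0.00886 × 10³ TeV = 8.86
  0.588 PeV = 0.588 × 10³ TeV = 588
  0.00347 PeV = 0.00347 × 10³ TeV = 3.47
Sum: 356 + 8.86 + 588 + 3.47 = 956.33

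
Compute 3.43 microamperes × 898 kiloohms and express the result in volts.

3.08014 volts

3.43 × 10⁻⁶ × 898 × 10³ = 3080.14 × 10⁻³ V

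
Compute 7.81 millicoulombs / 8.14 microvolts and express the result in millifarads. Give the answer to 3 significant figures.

959000 millifarads

(7.81e-3) / (8.14e-6) = 0.95946e3 F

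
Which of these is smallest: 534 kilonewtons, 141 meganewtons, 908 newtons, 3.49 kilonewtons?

534 kilonewtons = 534000 newtons
141 meganewtons = 141000000 newtons
908 newtons = 908 newtons
3.49 kilonewtons = 3490 newtons

908 newtons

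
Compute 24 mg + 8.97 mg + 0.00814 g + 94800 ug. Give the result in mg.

135.91 mg

In mg:
  24 mg → 24
  8.97 mg → 8.97
  0.00814 g = 0.00814e3 mg = 8.14
  94800 ug = 94800e-3 mg = 94.8
Sum: 24 + 8.97 + 8.14 + 94.8 = 135.91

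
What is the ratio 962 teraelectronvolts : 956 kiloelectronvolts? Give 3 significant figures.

1010000000

(962 × 10^12) / (956 × 10^3) = 1.006 × 10^9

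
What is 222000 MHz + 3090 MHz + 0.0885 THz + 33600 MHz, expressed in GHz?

347.19 GHz

In GHz:
  222000 MHz = 222000 × 10^-3 GHz = 222
  3090 MHz = 3090 × 10^-3 GHz = 3.09
  0.0885 THz = 0.0885 × 10^3 GHz = 88.5
  33600 MHz = 33600 × 10^-3 GHz = 33.6
Sum: 222 + 3.09 + 88.5 + 33.6 = 347.19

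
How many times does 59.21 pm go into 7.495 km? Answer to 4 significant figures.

(7.495 × 10³) / (59.21 × 10⁻¹²) = 0.12658 × 10¹⁵

126600000000000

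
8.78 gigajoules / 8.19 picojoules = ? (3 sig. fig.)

(8.78 × 10^9) / (8.19 × 10^-12) = 1.072 × 10^21

1070000000000000000000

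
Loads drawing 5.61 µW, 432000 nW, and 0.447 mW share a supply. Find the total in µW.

884.61 µW

In µW:
  5.61 µW → 5.61
  432000 nW = 432000 × 10^-3 µW = 432
  0.447 mW = 0.447 × 10^3 µW = 447
Sum: 5.61 + 432 + 447 = 884.61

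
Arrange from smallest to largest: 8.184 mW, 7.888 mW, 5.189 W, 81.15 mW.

8.184 mW = 0.008184 W
7.888 mW = 0.007888 W
5.189 W = 5.189 W
81.15 mW = 0.08115 W

7.888 mW < 8.184 mW < 81.15 mW < 5.189 W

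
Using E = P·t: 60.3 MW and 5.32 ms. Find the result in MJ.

0.320796 MJ

60.3e6 × 5.32e-3 = 320.796e3 J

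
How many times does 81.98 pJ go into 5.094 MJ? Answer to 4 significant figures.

62140000000000000

(5.094 × 10⁶) / (81.98 × 10⁻¹²) = 0.062137 × 10¹⁸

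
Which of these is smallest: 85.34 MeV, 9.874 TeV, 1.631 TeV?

85.34 MeV

85.34 MeV = 85340000 eV
9.874 TeV = 9874000000000 eV
1.631 TeV = 1631000000000 eV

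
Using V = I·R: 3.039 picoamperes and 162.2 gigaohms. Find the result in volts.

0.4929258 volts

3.039e-12 × 162.2e9 = 492.9258e-3 V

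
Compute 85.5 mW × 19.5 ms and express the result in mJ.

1.66725 mJ

85.5 × 10^-3 × 19.5 × 10^-3 = 1667.25 × 10^-6 J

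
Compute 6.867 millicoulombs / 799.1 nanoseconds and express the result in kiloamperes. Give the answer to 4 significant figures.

8.593 kiloamperes

(6.867e-3) / (799.1e-9) = 0.00859342e6 A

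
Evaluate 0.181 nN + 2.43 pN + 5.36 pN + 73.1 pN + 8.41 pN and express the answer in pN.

In pN:
  0.181 nN = 0.181e3 pN = 181
  2.43 pN → 2.43
  5.36 pN → 5.36
  73.1 pN → 73.1
  8.41 pN → 8.41
Sum: 181 + 2.43 + 5.36 + 73.1 + 8.41 = 270.3

270.3 pN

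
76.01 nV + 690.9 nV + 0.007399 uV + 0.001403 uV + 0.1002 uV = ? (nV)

In nV:
  76.01 nV → 76.01
  690.9 nV → 690.9
  0.007399 uV = 0.007399e3 nV = 7.399
  0.001403 uV = 0.001403e3 nV = 1.403
  0.1002 uV = 0.1002e3 nV = 100.2
Sum: 76.01 + 690.9 + 7.399 + 1.403 + 100.2 = 875.912

875.912 nV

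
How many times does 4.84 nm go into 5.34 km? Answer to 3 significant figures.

1100000000000

(5.34e3) / (4.84e-9) = 1.103e12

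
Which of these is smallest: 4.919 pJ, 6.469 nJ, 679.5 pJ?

4.919 pJ = 0.000000000004919 J
6.469 nJ = 0.000000006469 J
679.5 pJ = 0.0000000006795 J

4.919 pJ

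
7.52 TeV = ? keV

tera = 10¹², kilo = 10³; factor is 10⁹.
7.52 × 10⁹ = 7520000000

7520000000 keV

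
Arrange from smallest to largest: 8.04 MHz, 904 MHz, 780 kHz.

8.04 MHz = 8040000 Hz
904 MHz = 904000000 Hz
780 kHz = 780000 Hz

780 kHz < 8.04 MHz < 904 MHz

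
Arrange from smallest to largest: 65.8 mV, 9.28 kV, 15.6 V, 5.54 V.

65.8 mV < 5.54 V < 15.6 V < 9.28 kV

65.8 mV = 0.0658 V
9.28 kV = 9280 V
15.6 V = 15.6 V
5.54 V = 5.54 V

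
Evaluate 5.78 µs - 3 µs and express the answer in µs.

In µs:
  5.78 µs → 5.78
  3 µs → 3
Difference: 5.78 - 3 = 2.78

2.78 µs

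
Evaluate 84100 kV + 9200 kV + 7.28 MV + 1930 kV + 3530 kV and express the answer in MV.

106.04 MV

In MV:
  84100 kV = 84100 × 10^-3 MV = 84.1
  9200 kV = 9200 × 10^-3 MV = 9.2
  7.28 MV → 7.28
  1930 kV = 1930 × 10^-3 MV = 1.93
  3530 kV = 3530 × 10^-3 MV = 3.53
Sum: 84.1 + 9.2 + 7.28 + 1.93 + 3.53 = 106.04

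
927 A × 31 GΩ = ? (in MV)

28737000 MV

927 × 31 × 10^9 = 28737 × 10^9 V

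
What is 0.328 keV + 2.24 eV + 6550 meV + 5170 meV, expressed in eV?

341.96 eV

In eV:
  0.328 keV = 0.328 × 10³ eV = 328
  2.24 eV → 2.24
  6550 meV = 6550 × 10⁻³ eV = 6.55
  5170 meV = 5170 × 10⁻³ eV = 5.17
Sum: 328 + 2.24 + 6.55 + 5.17 = 341.96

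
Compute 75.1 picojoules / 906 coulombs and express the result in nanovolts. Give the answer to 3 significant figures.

0.0000829 nanovolts

(75.1e-12) / (906) = 0.082892e-12 V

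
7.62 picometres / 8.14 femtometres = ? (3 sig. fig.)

936

(7.62e-12) / (8.14e-15) = 0.9361e3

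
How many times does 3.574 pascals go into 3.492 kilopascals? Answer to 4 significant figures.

977.1

(3.492 × 10^3) / (3.574) = 0.97706 × 10^3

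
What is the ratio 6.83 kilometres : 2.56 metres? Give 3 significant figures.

(6.83 × 10³) / (2.56) = 2.668 × 10³

2670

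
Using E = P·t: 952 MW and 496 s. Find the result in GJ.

472.192 GJ

952 × 10^6 × 496 = 472192 × 10^6 J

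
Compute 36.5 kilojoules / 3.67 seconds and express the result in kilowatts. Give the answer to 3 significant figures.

9.95 kilowatts

(36.5 × 10³) / (3.67) = 9.9455 × 10³ W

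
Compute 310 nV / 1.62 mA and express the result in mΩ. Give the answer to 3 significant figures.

0.191 mΩ

(310e-9) / (1.62e-3) = 191.36e-6 Ω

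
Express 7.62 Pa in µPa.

(no prefix) = 1e0, micro = 1e-6; factor is 1e6.
7.62 × 1e6 = 7620000

7620000 µPa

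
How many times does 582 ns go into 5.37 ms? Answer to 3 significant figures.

(5.37 × 10^-3) / (582 × 10^-9) = 0.009227 × 10^6

9230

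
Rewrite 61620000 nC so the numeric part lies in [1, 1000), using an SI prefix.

= 61.62 × 10^-3 C; 10^-3 is milli.

61.62 mC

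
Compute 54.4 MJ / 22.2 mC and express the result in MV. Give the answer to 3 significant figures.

(54.4 × 10⁶) / (22.2 × 10⁻³) = 2.4505 × 10⁹ V

2450 MV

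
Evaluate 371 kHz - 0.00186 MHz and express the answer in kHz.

369.14 kHz

In kHz:
  371 kHz → 371
  0.00186 MHz = 0.00186e3 kHz = 1.86
Difference: 371 - 1.86 = 369.14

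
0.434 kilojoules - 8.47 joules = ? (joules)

425.53 joules

In joules:
  0.434 kilojoules = 0.434 × 10³ joules = 434
  8.47 joules → 8.47
Difference: 434 - 8.47 = 425.53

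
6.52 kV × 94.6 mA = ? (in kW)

0.616792 kW

6.52 × 10^3 × 94.6 × 10^-3 = 616.792 W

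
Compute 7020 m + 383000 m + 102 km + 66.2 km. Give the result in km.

In km:
  7020 m = 7020e-3 km = 7.02
  383000 m = 383000e-3 km = 383
  102 km → 102
  66.2 km → 66.2
Sum: 7.02 + 383 + 102 + 66.2 = 558.22

558.22 km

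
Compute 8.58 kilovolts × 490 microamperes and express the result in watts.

4.2042 watts

8.58 × 10³ × 490 × 10⁻⁶ = 4204.2 × 10⁻³ W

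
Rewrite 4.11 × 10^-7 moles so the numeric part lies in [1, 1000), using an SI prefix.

411 nanomoles

= 411 × 10^-9 moles; 10^-9 is nano.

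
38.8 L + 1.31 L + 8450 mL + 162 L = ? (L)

210.56 L

In L:
  38.8 L → 38.8
  1.31 L → 1.31
  8450 mL = 8450 × 10⁻³ L = 8.45
  162 L → 162
Sum: 38.8 + 1.31 + 8.45 + 162 = 210.56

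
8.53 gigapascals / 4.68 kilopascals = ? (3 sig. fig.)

(8.53 × 10⁹) / (4.68 × 10³) = 1.823 × 10⁶

1820000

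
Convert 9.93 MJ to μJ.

mega = 10^6, micro = 10^-6; factor is 10^12.
9.93 × 10^12 = 9930000000000

9930000000000 μJ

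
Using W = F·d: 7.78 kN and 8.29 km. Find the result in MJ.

64.4962 MJ

7.78 × 10^3 × 8.29 × 10^3 = 64.4962 × 10^6 J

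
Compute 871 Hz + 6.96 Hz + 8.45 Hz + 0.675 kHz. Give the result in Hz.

In Hz:
  871 Hz → 871
  6.96 Hz → 6.96
  8.45 Hz → 8.45
  0.675 kHz = 0.675e3 Hz = 675
Sum: 871 + 6.96 + 8.45 + 675 = 1561.41

1561.41 Hz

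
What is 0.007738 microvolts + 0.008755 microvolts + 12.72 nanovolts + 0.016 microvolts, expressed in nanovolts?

45.213 nanovolts

In nanovolts:
  0.007738 microvolts = 0.007738 × 10³ nanovolts = 7.738
  0.008755 microvolts = 0.008755 × 10³ nanovolts = 8.755
  12.72 nanovolts → 12.72
  0.016 microvolts = 0.016 × 10³ nanovolts = 16
Sum: 7.738 + 8.755 + 12.72 + 16 = 45.213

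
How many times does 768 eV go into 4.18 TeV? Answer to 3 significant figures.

5440000000

(4.18 × 10¹²) / (768) = 0.005443 × 10¹²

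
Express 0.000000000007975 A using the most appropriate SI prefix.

7.975 pA

= 7.975 × 10⁻¹² A; 10⁻¹² is pico.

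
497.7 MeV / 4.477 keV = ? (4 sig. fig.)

(497.7e6) / (4.477e3) = 111.17e3

111200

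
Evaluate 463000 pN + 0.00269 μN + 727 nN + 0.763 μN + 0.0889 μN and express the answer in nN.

2044.59 nN

In nN:
  463000 pN = 463000e-3 nN = 463
  0.00269 μN = 0.00269e3 nN = 2.69
  727 nN → 727
  0.763 μN = 0.763e3 nN = 763
  0.0889 μN = 0.0889e3 nN = 88.9
Sum: 463 + 2.69 + 727 + 763 + 88.9 = 2044.59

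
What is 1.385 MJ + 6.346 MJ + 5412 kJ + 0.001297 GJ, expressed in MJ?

In MJ:
  1.385 MJ → 1.385
  6.346 MJ → 6.346
  5412 kJ = 5412e-3 MJ = 5.412
  0.001297 GJ = 0.001297e3 MJ = 1.297
Sum: 1.385 + 6.346 + 5.412 + 1.297 = 14.44

14.44 MJ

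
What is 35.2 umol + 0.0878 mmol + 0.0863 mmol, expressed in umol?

In umol:
  35.2 umol → 35.2
  0.0878 mmol = 0.0878e3 umol = 87.8
  0.0863 mmol = 0.0863e3 umol = 86.3
Sum: 35.2 + 87.8 + 86.3 = 209.3

209.3 umol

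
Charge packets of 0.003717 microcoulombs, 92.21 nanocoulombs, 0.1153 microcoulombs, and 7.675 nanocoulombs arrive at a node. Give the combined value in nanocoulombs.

In nanocoulombs:
  0.003717 microcoulombs = 0.003717 × 10^3 nanocoulombs = 3.717
  92.21 nanocoulombs → 92.21
  0.1153 microcoulombs = 0.1153 × 10^3 nanocoulombs = 115.3
  7.675 nanocoulombs → 7.675
Sum: 3.717 + 92.21 + 115.3 + 7.675 = 218.902

218.902 nanocoulombs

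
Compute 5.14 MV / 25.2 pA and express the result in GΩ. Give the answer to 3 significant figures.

(5.14 × 10^6) / (25.2 × 10^-12) = 0.20397 × 10^18 Ω

204000000 GΩ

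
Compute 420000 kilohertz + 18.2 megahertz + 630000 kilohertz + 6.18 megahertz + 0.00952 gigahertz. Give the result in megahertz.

1083.9 megahertz

In megahertz:
  420000 kilohertz = 420000 × 10⁻³ megahertz = 420
  18.2 megahertz → 18.2
  630000 kilohertz = 630000 × 10⁻³ megahertz = 630
  6.18 megahertz → 6.18
  0.00952 gigahertz = 0.00952 × 10³ megahertz = 9.52
Sum: 420 + 18.2 + 630 + 6.18 + 9.52 = 1083.9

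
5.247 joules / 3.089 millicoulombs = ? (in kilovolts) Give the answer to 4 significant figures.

1.699 kilovolts

(5.247) / (3.089e-3) = 1.69861e3 V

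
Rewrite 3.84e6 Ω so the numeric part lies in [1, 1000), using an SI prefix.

3.84 MΩ

= 3.84e6 Ω; 1e6 is mega.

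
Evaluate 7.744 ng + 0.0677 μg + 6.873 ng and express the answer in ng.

In ng:
  7.744 ng → 7.744
  0.0677 μg = 0.0677 × 10^3 ng = 67.7
  6.873 ng → 6.873
Sum: 7.744 + 67.7 + 6.873 = 82.317

82.317 ng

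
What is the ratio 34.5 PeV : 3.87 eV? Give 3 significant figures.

(34.5 × 10^15) / (3.87) = 8.915 × 10^15

8910000000000000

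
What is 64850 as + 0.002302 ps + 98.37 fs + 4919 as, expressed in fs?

170.441 fs

In fs:
  64850 as = 64850e-3 fs = 64.85
  0.002302 ps = 0.002302e3 fs = 2.302
  98.37 fs → 98.37
  4919 as = 4919e-3 fs = 4.919
Sum: 64.85 + 2.302 + 98.37 + 4.919 = 170.441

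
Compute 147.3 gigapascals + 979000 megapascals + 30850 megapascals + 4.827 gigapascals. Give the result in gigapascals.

1161.977 gigapascals

In gigapascals:
  147.3 gigapascals → 147.3
  979000 megapascals = 979000 × 10⁻³ gigapascals = 979
  30850 megapascals = 30850 × 10⁻³ gigapascals = 30.85
  4.827 gigapascals → 4.827
Sum: 147.3 + 979 + 30.85 + 4.827 = 1161.977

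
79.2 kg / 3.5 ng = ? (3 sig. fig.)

(79.2e3) / (3.5e-9) = 22.63e12

22600000000000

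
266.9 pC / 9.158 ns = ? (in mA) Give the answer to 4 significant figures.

(266.9e-12) / (9.158e-9) = 29.1439e-3 A

29.14 mA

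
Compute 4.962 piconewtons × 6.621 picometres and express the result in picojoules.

4.962 × 10^-12 × 6.621 × 10^-12 = 32.853402 × 10^-24 J

0.000000000032853402 picojoules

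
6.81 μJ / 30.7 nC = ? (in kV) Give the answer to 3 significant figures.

(6.81 × 10^-6) / (30.7 × 10^-9) = 0.22182 × 10^3 V

0.222 kV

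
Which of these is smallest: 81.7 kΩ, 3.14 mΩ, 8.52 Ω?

3.14 mΩ

81.7 kΩ = 81700 Ω
3.14 mΩ = 0.00314 Ω
8.52 Ω = 8.52 Ω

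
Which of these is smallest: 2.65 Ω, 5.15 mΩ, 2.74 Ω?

2.65 Ω = 2.65 Ω
5.15 mΩ = 0.00515 Ω
2.74 Ω = 2.74 Ω

5.15 mΩ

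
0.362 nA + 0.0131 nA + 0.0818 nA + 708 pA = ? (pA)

1164.9 pA

In pA:
  0.362 nA = 0.362 × 10^3 pA = 362
  0.0131 nA = 0.0131 × 10^3 pA = 13.1
  0.0818 nA = 0.0818 × 10^3 pA = 81.8
  708 pA → 708
Sum: 362 + 13.1 + 81.8 + 708 = 1164.9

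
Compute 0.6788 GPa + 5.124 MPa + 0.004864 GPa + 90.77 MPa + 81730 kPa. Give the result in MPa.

861.288 MPa

In MPa:
  0.6788 GPa = 0.6788 × 10^3 MPa = 678.8
  5.124 MPa → 5.124
  0.004864 GPa = 0.004864 × 10^3 MPa = 4.864
  90.77 MPa → 90.77
  81730 kPa = 81730 × 10^-3 MPa = 81.73
Sum: 678.8 + 5.124 + 4.864 + 90.77 + 81.73 = 861.288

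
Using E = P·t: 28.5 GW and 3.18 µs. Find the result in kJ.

28.5 × 10^9 × 3.18 × 10^-6 = 90.63 × 10^3 J

90.63 kJ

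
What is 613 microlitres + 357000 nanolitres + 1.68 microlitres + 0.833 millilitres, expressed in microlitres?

1804.68 microlitres

In microlitres:
  613 microlitres → 613
  357000 nanolitres = 357000e-3 microlitres = 357
  1.68 microlitres → 1.68
  0.833 millilitres = 0.833e3 microlitres = 833
Sum: 613 + 357 + 1.68 + 833 = 1804.68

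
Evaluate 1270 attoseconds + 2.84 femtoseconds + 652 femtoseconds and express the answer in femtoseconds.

In femtoseconds:
  1270 attoseconds = 1270 × 10⁻³ femtoseconds = 1.27
  2.84 femtoseconds → 2.84
  652 femtoseconds → 652
Sum: 1.27 + 2.84 + 652 = 656.11

656.11 femtoseconds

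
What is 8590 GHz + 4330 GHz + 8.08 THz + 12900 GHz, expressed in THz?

In THz:
  8590 GHz = 8590 × 10^-3 THz = 8.59
  4330 GHz = 4330 × 10^-3 THz = 4.33
  8.08 THz → 8.08
  12900 GHz = 12900 × 10^-3 THz = 12.9
Sum: 8.59 + 4.33 + 8.08 + 12.9 = 33.9

33.9 THz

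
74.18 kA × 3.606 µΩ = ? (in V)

0.26749308 V

74.18 × 10^3 × 3.606 × 10^-6 = 267.49308 × 10^-3 V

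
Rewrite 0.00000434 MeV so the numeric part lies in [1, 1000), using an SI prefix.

4.34 eV

= 4.34 eV; mantissa already in [1, 1000).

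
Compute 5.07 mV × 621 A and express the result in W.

3.14847 W

5.07 × 10⁻³ × 621 = 3148.47 × 10⁻³ W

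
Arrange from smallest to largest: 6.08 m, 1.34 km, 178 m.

6.08 m = 6.08 m
1.34 km = 1340 m
178 m = 178 m

6.08 m < 178 m < 1.34 km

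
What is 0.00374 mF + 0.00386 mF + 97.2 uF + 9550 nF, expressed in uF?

In uF:
  0.00374 mF = 0.00374 × 10^3 uF = 3.74
  0.00386 mF = 0.00386 × 10^3 uF = 3.86
  97.2 uF → 97.2
  9550 nF = 9550 × 10^-3 uF = 9.55
Sum: 3.74 + 3.86 + 97.2 + 9.55 = 114.35

114.35 uF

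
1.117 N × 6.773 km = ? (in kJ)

1.117 × 6.773e3 = 7.565441e3 J

7.565441 kJ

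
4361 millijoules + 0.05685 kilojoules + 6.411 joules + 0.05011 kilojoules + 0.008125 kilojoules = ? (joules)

125.857 joules

In joules:
  4361 millijoules = 4361 × 10^-3 joules = 4.361
  0.05685 kilojoules = 0.05685 × 10^3 joules = 56.85
  6.411 joules → 6.411
  0.05011 kilojoules = 0.05011 × 10^3 joules = 50.11
  0.008125 kilojoules = 0.008125 × 10^3 joules = 8.125
Sum: 4.361 + 56.85 + 6.411 + 50.11 + 8.125 = 125.857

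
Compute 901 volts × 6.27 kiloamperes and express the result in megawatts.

901 × 6.27e3 = 5649.27e3 W

5.64927 megawatts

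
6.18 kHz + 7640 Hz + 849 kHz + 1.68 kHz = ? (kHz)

In kHz:
  6.18 kHz → 6.18
  7640 Hz = 7640 × 10^-3 kHz = 7.64
  849 kHz → 849
  1.68 kHz → 1.68
Sum: 6.18 + 7.64 + 849 + 1.68 = 864.5

864.5 kHz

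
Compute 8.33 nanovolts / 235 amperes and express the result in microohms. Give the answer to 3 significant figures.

0.0000354 microohms

(8.33e-9) / (235) = 0.035447e-9 Ω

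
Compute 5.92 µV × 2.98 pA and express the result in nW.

5.92e-6 × 2.98e-12 = 17.6416e-18 W

0.0000000176416 nW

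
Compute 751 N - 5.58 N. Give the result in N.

745.42 N

In N:
  751 N → 751
  5.58 N → 5.58
Difference: 751 - 5.58 = 745.42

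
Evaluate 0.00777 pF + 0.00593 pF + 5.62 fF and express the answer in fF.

19.32 fF

In fF:
  0.00777 pF = 0.00777 × 10^3 fF = 7.77
  0.00593 pF = 0.00593 × 10^3 fF = 5.93
  5.62 fF → 5.62
Sum: 7.77 + 5.93 + 5.62 = 19.32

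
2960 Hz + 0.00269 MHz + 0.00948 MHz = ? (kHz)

In kHz:
  2960 Hz = 2960 × 10^-3 kHz = 2.96
  0.00269 MHz = 0.00269 × 10^3 kHz = 2.69
  0.00948 MHz = 0.00948 × 10^3 kHz = 9.48
Sum: 2.96 + 2.69 + 9.48 = 15.13

15.13 kHz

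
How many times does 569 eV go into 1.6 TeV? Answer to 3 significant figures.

2810000000

(1.6 × 10^12) / (569) = 0.002812 × 10^12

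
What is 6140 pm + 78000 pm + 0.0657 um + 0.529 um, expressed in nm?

678.84 nm

In nm:
  6140 pm = 6140e-3 nm = 6.14
  78000 pm = 78000e-3 nm = 78
  0.0657 um = 0.0657e3 nm = 65.7
  0.529 um = 0.529e3 nm = 529
Sum: 6.14 + 78 + 65.7 + 529 = 678.84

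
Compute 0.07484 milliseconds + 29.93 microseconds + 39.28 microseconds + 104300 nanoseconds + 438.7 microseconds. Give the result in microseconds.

In microseconds:
  0.07484 milliseconds = 0.07484 × 10^3 microseconds = 74.84
  29.93 microseconds → 29.93
  39.28 microseconds → 39.28
  104300 nanoseconds = 104300 × 10^-3 microseconds = 104.3
  438.7 microseconds → 438.7
Sum: 74.84 + 29.93 + 39.28 + 104.3 + 438.7 = 687.05

687.05 microseconds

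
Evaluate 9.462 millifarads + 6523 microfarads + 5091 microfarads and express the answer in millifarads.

In millifarads:
  9.462 millifarads → 9.462
  6523 microfarads = 6523e-3 millifarads = 6.523
  5091 microfarads = 5091e-3 millifarads = 5.091
Sum: 9.462 + 6.523 + 5.091 = 21.076

21.076 millifarads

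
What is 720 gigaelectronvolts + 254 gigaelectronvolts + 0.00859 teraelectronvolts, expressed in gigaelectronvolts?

In gigaelectronvolts:
  720 gigaelectronvolts → 720
  254 gigaelectronvolts → 254
  0.00859 teraelectronvolts = 0.00859 × 10^3 gigaelectronvolts = 8.59
Sum: 720 + 254 + 8.59 = 982.59

982.59 gigaelectronvolts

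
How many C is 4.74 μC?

micro = 10⁻⁶, (no prefix) = 10⁰; factor is 10⁻⁶.
4.74 × 10⁻⁶ = 0.00000474

0.00000474 C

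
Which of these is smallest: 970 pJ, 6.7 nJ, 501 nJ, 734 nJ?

970 pJ = 0.00000000097 J
6.7 nJ = 0.0000000067 J
501 nJ = 0.000000501 J
734 nJ = 0.000000734 J

970 pJ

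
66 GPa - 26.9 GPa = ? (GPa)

39.1 GPa

In GPa:
  66 GPa → 66
  26.9 GPa → 26.9
Difference: 66 - 26.9 = 39.1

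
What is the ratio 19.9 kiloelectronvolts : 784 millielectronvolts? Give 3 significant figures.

25400

(19.9 × 10^3) / (784 × 10^-3) = 0.02538 × 10^6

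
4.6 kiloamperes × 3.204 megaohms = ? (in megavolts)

4.6e3 × 3.204e6 = 14.7384e9 V

14738.4 megavolts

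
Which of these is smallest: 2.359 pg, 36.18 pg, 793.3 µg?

2.359 pg = 0.000000000002359 g
36.18 pg = 0.00000000003618 g
793.3 µg = 0.0007933 g

2.359 pg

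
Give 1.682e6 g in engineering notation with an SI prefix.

1.682 Mg

= 1.682e6 g; 1e6 is mega.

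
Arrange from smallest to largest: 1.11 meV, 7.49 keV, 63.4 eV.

1.11 meV = 0.00111 eV
7.49 keV = 7490 eV
63.4 eV = 63.4 eV

1.11 meV < 63.4 eV < 7.49 keV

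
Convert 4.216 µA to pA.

micro = 10^-6, pico = 10^-12; factor is 10^6.
4.216 × 10^6 = 4216000

4216000 pA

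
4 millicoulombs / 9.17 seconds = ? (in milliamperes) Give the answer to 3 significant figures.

(4e-3) / (9.17) = 0.43621e-3 A

0.436 milliamperes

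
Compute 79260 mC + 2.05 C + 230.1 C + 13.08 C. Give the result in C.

324.49 C

In C:
  79260 mC = 79260 × 10^-3 C = 79.26
  2.05 C → 2.05
  230.1 C → 230.1
  13.08 C → 13.08
Sum: 79.26 + 2.05 + 230.1 + 13.08 = 324.49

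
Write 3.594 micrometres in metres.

micro = 1e-6, (no prefix) = 1e0; factor is 1e-6.
3.594 × 1e-6 = 0.000003594

0.000003594 metres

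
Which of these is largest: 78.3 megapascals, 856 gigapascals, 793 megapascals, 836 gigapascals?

78.3 megapascals = 78300000 pascals
856 gigapascals = 856000000000 pascals
793 megapascals = 793000000 pascals
836 gigapascals = 836000000000 pascals

856 gigapascals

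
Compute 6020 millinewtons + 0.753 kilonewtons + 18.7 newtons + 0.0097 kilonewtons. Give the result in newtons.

In newtons:
  6020 millinewtons = 6020 × 10^-3 newtons = 6.02
  0.753 kilonewtons = 0.753 × 10^3 newtons = 753
  18.7 newtons → 18.7
  0.0097 kilonewtons = 0.0097 × 10^3 newtons = 9.7
Sum: 6.02 + 753 + 18.7 + 9.7 = 787.42

787.42 newtons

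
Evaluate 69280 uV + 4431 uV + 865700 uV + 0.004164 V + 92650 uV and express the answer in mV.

In mV:
  69280 uV = 69280 × 10^-3 mV = 69.28
  4431 uV = 4431 × 10^-3 mV = 4.431
  865700 uV = 865700 × 10^-3 mV = 865.7
  0.004164 V = 0.004164 × 10^3 mV = 4.164
  92650 uV = 92650 × 10^-3 mV = 92.65
Sum: 69.28 + 4.431 + 865.7 + 4.164 + 92.65 = 1036.225

1036.225 mV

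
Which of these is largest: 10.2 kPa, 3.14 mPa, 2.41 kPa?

10.2 kPa

10.2 kPa = 10200 Pa
3.14 mPa = 0.00314 Pa
2.41 kPa = 2410 Pa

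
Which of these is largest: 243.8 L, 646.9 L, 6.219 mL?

243.8 L = 243.8 L
646.9 L = 646.9 L
6.219 mL = 0.006219 L

646.9 L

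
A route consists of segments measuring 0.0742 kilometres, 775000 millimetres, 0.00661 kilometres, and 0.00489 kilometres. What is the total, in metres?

In metres:
  0.0742 kilometres = 0.0742 × 10³ metres = 74.2
  775000 millimetres = 775000 × 10⁻³ metres = 775
  0.00661 kilometres = 0.00661 × 10³ metres = 6.61
  0.00489 kilometres = 0.00489 × 10³ metres = 4.89
Sum: 74.2 + 775 + 6.61 + 4.89 = 860.7

860.7 metres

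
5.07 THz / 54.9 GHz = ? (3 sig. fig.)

(5.07 × 10¹²) / (54.9 × 10⁹) = 0.09235 × 10³

92.3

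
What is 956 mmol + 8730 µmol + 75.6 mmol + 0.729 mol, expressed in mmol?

In mmol:
  956 mmol → 956
  8730 µmol = 8730 × 10^-3 mmol = 8.73
  75.6 mmol → 75.6
  0.729 mol = 0.729 × 10^3 mmol = 729
Sum: 956 + 8.73 + 75.6 + 729 = 1769.33

1769.33 mmol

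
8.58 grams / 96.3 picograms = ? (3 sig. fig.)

(8.58) / (96.3 × 10^-12) = 0.0891 × 10^12

89100000000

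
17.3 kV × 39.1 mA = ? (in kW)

17.3 × 10^3 × 39.1 × 10^-3 = 676.43 W

0.67643 kW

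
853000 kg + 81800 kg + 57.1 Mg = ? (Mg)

991.9 Mg

In Mg:
  853000 kg = 853000 × 10^-3 Mg = 853
  81800 kg = 81800 × 10^-3 Mg = 81.8
  57.1 Mg → 57.1
Sum: 853 + 81.8 + 57.1 = 991.9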